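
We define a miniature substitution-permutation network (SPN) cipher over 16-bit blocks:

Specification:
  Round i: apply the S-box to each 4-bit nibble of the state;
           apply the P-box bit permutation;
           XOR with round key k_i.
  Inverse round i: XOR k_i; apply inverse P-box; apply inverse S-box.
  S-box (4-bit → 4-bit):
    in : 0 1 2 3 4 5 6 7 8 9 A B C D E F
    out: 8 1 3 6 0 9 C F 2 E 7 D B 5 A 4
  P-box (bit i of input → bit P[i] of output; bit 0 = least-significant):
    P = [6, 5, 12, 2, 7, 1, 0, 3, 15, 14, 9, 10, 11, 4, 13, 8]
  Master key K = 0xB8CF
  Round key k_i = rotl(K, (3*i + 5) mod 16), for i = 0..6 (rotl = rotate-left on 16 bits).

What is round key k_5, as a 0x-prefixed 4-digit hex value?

K = 0xB8CF
k_0 = rotl(K, (3*0+5) mod 16) = rotl(K, 5) = 0x19F7
k_1 = rotl(K, (3*1+5) mod 16) = rotl(K, 8) = 0xCFB8
k_2 = rotl(K, (3*2+5) mod 16) = rotl(K, 11) = 0x7DC6
k_3 = rotl(K, (3*3+5) mod 16) = rotl(K, 14) = 0xEE33
k_4 = rotl(K, (3*4+5) mod 16) = rotl(K, 1) = 0x719F
k_5 = rotl(K, (3*5+5) mod 16) = rotl(K, 4) = 0x8CFB

0x8CFB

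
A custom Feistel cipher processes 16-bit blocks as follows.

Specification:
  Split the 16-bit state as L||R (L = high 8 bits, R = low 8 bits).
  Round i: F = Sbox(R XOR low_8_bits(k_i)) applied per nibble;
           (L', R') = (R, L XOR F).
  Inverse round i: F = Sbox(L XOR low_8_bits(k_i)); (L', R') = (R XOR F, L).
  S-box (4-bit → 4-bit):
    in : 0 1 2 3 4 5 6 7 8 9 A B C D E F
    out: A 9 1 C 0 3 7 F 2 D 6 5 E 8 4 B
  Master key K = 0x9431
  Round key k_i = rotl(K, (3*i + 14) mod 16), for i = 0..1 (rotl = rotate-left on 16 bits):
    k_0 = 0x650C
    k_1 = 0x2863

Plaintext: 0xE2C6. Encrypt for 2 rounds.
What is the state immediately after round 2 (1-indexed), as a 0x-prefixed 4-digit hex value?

s_0 = plaintext = 0xE2C6
s_1 = Round(s_0, k_0) = 0xC604
s_2 = Round(s_1, k_1) = 0x04B9

0x04B9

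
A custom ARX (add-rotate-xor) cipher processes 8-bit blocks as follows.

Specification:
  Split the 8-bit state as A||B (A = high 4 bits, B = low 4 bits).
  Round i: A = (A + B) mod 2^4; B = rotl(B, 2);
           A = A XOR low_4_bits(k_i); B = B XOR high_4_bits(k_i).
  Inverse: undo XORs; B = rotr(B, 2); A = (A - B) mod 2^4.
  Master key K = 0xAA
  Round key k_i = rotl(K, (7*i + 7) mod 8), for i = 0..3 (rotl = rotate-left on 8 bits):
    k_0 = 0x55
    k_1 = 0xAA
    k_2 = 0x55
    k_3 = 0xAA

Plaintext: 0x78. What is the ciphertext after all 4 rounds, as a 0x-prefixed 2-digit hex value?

s_0 = plaintext = 0x78
s_1 = Round(s_0, k_0) = 0xA7
s_2 = Round(s_1, k_1) = 0xB7
s_3 = Round(s_2, k_2) = 0x78
s_4 = Round(s_3, k_3) = 0x58

0x58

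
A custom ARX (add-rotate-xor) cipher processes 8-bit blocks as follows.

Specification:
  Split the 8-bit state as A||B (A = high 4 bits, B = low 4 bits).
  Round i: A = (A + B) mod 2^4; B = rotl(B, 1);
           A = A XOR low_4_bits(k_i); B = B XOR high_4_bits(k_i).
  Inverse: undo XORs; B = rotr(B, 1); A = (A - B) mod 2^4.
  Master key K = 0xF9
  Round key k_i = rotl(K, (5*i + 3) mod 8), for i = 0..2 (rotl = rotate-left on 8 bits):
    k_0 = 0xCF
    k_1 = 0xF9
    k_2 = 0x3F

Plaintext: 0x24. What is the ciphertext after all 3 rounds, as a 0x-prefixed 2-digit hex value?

0x4D

s_0 = plaintext = 0x24
s_1 = Round(s_0, k_0) = 0x94
s_2 = Round(s_1, k_1) = 0x47
s_3 = Round(s_2, k_2) = 0x4D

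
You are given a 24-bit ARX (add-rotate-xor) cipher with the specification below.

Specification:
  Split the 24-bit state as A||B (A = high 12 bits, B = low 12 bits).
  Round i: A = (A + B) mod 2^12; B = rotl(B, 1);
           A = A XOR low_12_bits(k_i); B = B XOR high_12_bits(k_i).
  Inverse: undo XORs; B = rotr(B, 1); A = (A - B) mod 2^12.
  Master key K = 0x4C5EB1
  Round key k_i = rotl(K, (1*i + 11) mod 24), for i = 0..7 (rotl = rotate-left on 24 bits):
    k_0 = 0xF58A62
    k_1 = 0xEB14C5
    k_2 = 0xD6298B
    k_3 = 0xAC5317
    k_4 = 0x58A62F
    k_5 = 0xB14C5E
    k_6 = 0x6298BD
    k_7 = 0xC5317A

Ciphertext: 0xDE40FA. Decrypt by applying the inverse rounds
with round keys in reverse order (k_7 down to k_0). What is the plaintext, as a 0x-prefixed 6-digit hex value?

0xC52FB0

s_0 = ciphertext = 0xDE40FA
s_1 = InvRound(s_0, k_7) = 0xE4AE54
s_2 = InvRound(s_1, k_6) = 0xAB9C3E
s_3 = InvRound(s_2, k_5) = 0x352395
s_4 = InvRound(s_3, k_4) = 0xA6EB0F
s_5 = InvRound(s_4, k_3) = 0x8940E5
s_6 = InvRound(s_5, k_2) = 0x25CEC3
s_7 = InvRound(s_6, k_1) = 0x660039
s_8 = InvRound(s_7, k_0) = 0xC52FB0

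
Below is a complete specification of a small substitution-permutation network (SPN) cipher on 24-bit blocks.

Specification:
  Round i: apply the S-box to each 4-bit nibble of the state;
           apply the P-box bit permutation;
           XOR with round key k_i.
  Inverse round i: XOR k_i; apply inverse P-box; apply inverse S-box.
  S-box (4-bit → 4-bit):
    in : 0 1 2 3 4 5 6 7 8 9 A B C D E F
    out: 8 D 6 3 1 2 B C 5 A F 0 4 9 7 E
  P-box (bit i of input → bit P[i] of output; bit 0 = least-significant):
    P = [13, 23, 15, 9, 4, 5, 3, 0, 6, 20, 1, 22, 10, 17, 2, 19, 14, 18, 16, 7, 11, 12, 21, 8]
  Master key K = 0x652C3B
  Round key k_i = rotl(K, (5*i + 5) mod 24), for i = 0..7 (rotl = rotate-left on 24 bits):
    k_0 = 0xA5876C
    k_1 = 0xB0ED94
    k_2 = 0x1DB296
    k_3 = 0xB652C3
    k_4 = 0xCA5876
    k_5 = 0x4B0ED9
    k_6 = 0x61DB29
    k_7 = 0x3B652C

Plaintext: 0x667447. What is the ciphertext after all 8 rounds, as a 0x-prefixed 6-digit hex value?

0xA65EE4

s_0 = plaintext = 0x667447
s_1 = Round(s_0, k_0) = 0xA95CB8
s_2 = Round(s_1, k_1) = 0x965416
s_3 = Round(s_2, k_2) = 0x9BC14F
s_4 = Round(s_3, k_3) = 0x76C195
s_5 = Round(s_4, k_4) = 0x2E1991
s_6 = Round(s_5, k_5) = 0x36F8FC
s_7 = Round(s_6, k_6) = 0x6F03C6
s_8 = Round(s_7, k_7) = 0xA65EE4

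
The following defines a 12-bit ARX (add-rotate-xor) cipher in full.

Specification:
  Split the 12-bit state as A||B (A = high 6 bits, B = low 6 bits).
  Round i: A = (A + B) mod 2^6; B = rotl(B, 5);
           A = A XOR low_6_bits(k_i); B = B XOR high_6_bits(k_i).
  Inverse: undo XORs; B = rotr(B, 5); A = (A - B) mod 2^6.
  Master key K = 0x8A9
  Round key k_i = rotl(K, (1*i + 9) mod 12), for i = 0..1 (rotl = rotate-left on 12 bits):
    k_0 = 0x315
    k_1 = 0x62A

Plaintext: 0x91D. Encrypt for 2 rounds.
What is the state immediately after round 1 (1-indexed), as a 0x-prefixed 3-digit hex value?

0x522

s_0 = plaintext = 0x91D
s_1 = Round(s_0, k_0) = 0x522
s_2 = Round(s_1, k_1) = 0x709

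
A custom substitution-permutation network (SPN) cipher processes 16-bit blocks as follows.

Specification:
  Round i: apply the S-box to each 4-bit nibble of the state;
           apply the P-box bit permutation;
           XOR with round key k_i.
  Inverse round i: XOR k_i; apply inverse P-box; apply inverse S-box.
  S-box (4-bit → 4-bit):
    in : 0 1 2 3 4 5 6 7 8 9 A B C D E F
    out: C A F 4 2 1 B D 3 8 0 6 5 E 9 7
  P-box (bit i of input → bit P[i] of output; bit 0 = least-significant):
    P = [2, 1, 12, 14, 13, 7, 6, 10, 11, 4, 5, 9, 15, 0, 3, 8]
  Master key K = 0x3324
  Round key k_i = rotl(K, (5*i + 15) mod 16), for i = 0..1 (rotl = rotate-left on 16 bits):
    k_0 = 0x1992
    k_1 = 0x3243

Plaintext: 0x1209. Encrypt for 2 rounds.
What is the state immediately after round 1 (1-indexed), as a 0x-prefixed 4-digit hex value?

s_0 = plaintext = 0x1209
s_1 = Round(s_0, k_0) = 0x56E3
s_2 = Round(s_1, k_1) = 0x8C53

0x56E3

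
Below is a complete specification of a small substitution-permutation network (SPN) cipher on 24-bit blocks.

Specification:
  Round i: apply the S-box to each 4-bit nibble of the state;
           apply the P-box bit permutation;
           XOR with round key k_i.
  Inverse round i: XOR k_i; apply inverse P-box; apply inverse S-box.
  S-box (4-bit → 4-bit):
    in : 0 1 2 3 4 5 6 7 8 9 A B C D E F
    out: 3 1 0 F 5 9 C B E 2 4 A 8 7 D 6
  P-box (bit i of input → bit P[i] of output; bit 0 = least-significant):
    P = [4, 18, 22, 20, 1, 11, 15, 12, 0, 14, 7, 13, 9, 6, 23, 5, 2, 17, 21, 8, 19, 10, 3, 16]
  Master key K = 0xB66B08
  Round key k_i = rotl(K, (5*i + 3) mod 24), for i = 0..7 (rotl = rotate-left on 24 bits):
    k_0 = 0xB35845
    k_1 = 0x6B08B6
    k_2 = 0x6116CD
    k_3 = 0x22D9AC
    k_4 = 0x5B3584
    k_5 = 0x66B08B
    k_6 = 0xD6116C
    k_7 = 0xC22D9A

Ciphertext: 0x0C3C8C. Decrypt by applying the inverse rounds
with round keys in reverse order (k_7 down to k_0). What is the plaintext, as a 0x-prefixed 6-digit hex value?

s_0 = ciphertext = 0x0C3C8C
s_1 = InvRound(s_0, k_7) = 0x17A25D
s_2 = InvRound(s_1, k_6) = 0xCCE564
s_3 = InvRound(s_2, k_5) = 0xD38D52
s_4 = InvRound(s_3, k_4) = 0x11F631
s_5 = InvRound(s_4, k_3) = 0x831E95
s_6 = InvRound(s_5, k_2) = 0xAFF294
s_7 = InvRound(s_6, k_1) = 0x22EB3F
s_8 = InvRound(s_7, k_0) = 0x6C3CE5

0x6C3CE5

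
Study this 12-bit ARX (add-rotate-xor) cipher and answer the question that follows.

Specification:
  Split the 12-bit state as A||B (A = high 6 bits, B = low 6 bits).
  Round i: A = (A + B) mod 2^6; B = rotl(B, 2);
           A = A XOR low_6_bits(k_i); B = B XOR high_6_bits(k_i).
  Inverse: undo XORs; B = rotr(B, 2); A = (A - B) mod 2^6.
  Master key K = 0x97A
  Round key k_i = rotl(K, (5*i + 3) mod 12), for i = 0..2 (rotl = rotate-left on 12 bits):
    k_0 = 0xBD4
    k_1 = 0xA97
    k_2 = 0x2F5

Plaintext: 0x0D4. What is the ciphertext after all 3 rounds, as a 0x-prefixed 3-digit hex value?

s_0 = plaintext = 0x0D4
s_1 = Round(s_0, k_0) = 0x0FE
s_2 = Round(s_1, k_1) = 0x591
s_3 = Round(s_2, k_2) = 0x48E

0x48E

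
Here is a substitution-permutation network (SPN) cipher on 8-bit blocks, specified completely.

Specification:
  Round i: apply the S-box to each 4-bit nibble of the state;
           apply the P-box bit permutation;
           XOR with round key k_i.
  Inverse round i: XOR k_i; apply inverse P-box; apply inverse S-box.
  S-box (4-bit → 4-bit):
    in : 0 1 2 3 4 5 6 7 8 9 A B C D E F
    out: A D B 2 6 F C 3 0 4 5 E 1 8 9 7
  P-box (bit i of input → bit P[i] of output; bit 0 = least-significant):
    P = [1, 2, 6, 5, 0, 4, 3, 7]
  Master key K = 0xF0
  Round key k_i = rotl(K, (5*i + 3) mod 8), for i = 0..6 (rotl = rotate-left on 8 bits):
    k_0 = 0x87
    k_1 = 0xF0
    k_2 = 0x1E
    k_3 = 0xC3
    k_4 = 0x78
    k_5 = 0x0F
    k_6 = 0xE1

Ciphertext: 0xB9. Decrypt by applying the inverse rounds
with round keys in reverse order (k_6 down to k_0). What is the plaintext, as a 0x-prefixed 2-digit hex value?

s_0 = ciphertext = 0xB9
s_1 = InvRound(s_0, k_6) = 0x49
s_2 = InvRound(s_1, k_5) = 0x8F
s_3 = InvRound(s_2, k_4) = 0x25
s_4 = InvRound(s_3, k_3) = 0xD5
s_5 = InvRound(s_4, k_2) = 0x1A
s_6 = InvRound(s_5, k_1) = 0x61
s_7 = InvRound(s_6, k_0) = 0xD5

0xD5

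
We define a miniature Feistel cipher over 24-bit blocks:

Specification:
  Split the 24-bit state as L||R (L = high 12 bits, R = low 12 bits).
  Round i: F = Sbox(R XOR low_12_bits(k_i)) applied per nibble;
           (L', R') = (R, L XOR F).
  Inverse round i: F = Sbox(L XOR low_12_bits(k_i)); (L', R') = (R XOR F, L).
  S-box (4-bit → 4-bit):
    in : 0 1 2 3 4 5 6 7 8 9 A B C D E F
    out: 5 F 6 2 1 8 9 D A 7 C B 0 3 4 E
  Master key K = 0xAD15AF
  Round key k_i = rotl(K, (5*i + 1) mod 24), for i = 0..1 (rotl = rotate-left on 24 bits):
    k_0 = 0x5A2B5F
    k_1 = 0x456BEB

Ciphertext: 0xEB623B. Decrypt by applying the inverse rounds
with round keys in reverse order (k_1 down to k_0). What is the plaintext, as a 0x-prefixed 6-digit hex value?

s_0 = ciphertext = 0xEB623B
s_1 = InvRound(s_0, k_1) = 0xAB8EB6
s_2 = InvRound(s_1, k_0) = 0x1FBAB8

0x1FBAB8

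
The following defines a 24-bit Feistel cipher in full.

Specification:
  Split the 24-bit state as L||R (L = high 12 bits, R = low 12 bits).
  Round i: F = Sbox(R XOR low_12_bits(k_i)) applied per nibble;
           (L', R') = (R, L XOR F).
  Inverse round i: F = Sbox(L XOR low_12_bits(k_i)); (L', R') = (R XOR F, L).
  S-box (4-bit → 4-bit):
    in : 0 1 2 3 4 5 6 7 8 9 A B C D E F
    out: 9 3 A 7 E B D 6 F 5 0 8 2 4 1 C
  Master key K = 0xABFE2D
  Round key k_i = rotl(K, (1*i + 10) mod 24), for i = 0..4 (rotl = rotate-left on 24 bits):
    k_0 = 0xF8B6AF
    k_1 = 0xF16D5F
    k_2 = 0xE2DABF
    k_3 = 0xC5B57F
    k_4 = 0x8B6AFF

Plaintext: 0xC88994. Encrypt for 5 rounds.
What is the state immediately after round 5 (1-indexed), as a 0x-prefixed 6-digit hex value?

s_0 = plaintext = 0xC88994
s_1 = Round(s_0, k_0) = 0x9940F0
s_2 = Round(s_1, k_1) = 0x0F0D98
s_3 = Round(s_2, k_2) = 0xD98656
s_4 = Round(s_3, k_3) = 0x656A3D
s_5 = Round(s_4, k_4) = 0xA3DF7C

0xA3DF7C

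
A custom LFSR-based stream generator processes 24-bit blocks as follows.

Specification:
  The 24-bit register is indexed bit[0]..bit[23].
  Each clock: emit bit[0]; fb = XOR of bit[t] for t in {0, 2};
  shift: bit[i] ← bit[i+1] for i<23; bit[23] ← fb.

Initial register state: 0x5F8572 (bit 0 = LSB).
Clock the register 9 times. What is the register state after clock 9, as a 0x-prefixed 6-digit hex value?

0x172FC2

reg_0 = 0x5F8572
clock 1: out=0, reg = 0x2FC2B9
clock 2: out=1, reg = 0x97E15C
clock 3: out=0, reg = 0xCBF0AE
clock 4: out=0, reg = 0xE5F857
clock 5: out=1, reg = 0x72FC2B
clock 6: out=1, reg = 0xB97E15
clock 7: out=1, reg = 0x5CBF0A
clock 8: out=0, reg = 0x2E5F85
clock 9: out=1, reg = 0x172FC2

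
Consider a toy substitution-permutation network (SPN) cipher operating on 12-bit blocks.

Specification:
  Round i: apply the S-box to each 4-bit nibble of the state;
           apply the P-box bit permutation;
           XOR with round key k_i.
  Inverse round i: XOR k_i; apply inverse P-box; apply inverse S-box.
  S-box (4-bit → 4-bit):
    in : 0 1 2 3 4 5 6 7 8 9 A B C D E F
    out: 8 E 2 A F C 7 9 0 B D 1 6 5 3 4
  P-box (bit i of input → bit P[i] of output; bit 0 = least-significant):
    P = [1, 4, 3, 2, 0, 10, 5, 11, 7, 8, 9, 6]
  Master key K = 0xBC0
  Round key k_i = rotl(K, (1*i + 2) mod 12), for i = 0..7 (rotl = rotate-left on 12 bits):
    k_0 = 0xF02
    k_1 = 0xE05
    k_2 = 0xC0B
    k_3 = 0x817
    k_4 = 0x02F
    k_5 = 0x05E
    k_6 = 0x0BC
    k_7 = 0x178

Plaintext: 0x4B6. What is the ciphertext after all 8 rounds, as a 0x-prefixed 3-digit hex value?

s_0 = plaintext = 0x4B6
s_1 = Round(s_0, k_0) = 0xCD9
s_2 = Round(s_1, k_1) = 0xD32
s_3 = Round(s_2, k_2) = 0x29B
s_4 = Round(s_3, k_3) = 0x514
s_5 = Round(s_4, k_4) = 0xE51
s_6 = Round(s_5, k_5) = 0x9E2
s_7 = Round(s_6, k_6) = 0x56D
s_8 = Round(s_7, k_7) = 0x713

0x713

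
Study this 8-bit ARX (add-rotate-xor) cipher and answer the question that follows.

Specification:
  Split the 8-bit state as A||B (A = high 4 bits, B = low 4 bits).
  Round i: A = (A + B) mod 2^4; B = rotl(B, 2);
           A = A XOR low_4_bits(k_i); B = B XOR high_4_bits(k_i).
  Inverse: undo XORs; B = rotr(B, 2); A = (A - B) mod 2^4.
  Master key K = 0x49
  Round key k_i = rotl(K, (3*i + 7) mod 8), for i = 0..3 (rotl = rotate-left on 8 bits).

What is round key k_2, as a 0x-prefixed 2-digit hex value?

K = 0x49
k_0 = rotl(K, (3*0+7) mod 8) = rotl(K, 7) = 0xA4
k_1 = rotl(K, (3*1+7) mod 8) = rotl(K, 2) = 0x25
k_2 = rotl(K, (3*2+7) mod 8) = rotl(K, 5) = 0x29

0x29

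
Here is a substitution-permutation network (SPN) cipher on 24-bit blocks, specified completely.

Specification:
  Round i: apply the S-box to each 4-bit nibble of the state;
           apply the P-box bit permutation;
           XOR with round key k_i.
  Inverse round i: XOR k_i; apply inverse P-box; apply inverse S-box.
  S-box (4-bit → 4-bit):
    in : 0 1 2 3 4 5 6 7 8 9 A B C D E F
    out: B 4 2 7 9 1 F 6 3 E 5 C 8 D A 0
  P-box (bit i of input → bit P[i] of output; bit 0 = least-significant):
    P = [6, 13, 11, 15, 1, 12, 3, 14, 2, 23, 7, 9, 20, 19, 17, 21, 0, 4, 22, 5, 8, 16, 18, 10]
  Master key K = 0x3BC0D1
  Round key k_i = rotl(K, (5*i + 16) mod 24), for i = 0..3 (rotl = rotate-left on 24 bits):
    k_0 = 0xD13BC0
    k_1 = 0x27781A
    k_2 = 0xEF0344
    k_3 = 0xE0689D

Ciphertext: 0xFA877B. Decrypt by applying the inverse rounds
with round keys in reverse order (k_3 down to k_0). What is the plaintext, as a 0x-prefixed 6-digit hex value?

0x4EA57A

s_0 = ciphertext = 0xFA877B
s_1 = InvRound(s_0, k_3) = 0x4C3D46
s_2 = InvRound(s_1, k_2) = 0xEFBE87
s_3 = InvRound(s_2, k_1) = 0xC326BC
s_4 = InvRound(s_3, k_0) = 0x4EA57A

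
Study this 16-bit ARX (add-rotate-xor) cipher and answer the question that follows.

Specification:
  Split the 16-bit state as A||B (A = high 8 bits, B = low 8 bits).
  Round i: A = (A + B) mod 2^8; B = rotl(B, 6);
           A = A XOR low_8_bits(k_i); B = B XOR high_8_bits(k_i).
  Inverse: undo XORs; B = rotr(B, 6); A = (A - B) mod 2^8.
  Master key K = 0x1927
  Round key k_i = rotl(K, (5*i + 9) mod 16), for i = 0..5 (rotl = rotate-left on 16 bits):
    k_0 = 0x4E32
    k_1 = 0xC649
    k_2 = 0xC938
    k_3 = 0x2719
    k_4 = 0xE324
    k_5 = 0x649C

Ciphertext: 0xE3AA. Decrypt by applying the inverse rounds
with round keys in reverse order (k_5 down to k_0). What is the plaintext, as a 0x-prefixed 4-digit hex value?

s_0 = ciphertext = 0xE3AA
s_1 = InvRound(s_0, k_5) = 0x443B
s_2 = InvRound(s_1, k_4) = 0xFD63
s_3 = InvRound(s_2, k_3) = 0xD311
s_4 = InvRound(s_3, k_2) = 0x8863
s_5 = InvRound(s_4, k_1) = 0x2B96
s_6 = InvRound(s_5, k_0) = 0xB663

0xB663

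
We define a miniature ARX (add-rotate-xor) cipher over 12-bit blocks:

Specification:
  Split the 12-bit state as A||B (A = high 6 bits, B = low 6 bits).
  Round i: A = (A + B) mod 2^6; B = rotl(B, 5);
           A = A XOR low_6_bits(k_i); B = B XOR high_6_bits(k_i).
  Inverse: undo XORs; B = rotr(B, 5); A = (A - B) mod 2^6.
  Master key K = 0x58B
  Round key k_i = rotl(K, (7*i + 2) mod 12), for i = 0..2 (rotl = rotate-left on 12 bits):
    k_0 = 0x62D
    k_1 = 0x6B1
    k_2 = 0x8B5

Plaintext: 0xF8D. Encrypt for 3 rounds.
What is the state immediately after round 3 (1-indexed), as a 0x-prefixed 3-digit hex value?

s_0 = plaintext = 0xF8D
s_1 = Round(s_0, k_0) = 0x9BE
s_2 = Round(s_1, k_1) = 0x545
s_3 = Round(s_2, k_2) = 0xBC0

0xBC0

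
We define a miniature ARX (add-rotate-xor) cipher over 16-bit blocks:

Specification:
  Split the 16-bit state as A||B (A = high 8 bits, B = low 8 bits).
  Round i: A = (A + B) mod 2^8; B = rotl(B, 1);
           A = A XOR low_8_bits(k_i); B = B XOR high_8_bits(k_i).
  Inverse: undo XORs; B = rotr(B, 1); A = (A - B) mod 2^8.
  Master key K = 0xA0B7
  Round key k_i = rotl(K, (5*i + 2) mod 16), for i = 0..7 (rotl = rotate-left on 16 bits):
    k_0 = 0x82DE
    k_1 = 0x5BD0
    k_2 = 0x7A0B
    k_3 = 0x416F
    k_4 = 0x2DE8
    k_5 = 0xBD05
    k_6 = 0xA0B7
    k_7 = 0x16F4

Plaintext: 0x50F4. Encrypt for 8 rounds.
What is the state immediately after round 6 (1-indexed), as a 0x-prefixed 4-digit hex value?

s_0 = plaintext = 0x50F4
s_1 = Round(s_0, k_0) = 0x9A6B
s_2 = Round(s_1, k_1) = 0xD58D
s_3 = Round(s_2, k_2) = 0x6961
s_4 = Round(s_3, k_3) = 0xA583
s_5 = Round(s_4, k_4) = 0xC02A
s_6 = Round(s_5, k_5) = 0xEFE9
s_7 = Round(s_6, k_6) = 0x6F73
s_8 = Round(s_7, k_7) = 0x16F0

0xEFE9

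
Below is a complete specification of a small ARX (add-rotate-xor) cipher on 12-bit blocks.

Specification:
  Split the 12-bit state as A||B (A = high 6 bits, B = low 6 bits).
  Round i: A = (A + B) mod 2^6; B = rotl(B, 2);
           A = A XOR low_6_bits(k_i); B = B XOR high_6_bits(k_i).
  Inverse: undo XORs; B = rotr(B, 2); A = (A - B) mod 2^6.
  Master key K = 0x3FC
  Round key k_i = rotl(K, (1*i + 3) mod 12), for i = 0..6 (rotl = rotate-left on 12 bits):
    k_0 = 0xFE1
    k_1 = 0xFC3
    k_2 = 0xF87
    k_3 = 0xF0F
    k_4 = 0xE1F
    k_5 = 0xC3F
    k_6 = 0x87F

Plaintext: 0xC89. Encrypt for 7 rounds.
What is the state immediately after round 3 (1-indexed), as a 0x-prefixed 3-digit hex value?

s_0 = plaintext = 0xC89
s_1 = Round(s_0, k_0) = 0x69B
s_2 = Round(s_1, k_1) = 0xD92
s_3 = Round(s_2, k_2) = 0x3F7
s_4 = Round(s_3, k_3) = 0x263
s_5 = Round(s_4, k_4) = 0xCF6
s_6 = Round(s_5, k_5) = 0x5AB
s_7 = Round(s_6, k_6) = 0xF8F

0x3F7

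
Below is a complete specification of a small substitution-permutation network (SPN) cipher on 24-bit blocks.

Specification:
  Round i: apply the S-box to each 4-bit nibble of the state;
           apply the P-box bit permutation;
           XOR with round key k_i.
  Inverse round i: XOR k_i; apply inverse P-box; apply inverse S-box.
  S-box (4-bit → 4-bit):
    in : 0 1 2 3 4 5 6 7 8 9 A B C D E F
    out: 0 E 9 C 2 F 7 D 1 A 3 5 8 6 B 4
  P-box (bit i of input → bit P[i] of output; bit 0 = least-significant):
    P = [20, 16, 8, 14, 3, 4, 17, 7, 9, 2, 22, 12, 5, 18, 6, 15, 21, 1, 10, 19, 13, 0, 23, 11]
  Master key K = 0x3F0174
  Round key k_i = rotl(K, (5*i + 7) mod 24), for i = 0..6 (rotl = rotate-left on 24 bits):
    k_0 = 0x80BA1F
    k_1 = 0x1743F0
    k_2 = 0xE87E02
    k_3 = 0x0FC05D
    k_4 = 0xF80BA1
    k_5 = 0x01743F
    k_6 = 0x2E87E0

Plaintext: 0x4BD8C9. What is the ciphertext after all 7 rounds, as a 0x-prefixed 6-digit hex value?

0xA452E1

s_0 = plaintext = 0x4BD8C9
s_1 = Round(s_0, k_0) = 0xA5FCDE
s_2 = Round(s_1, k_1) = 0x2C37A3
s_3 = Round(s_2, k_2) = 0xA0855A
s_4 = Round(s_3, k_3) = 0x5CF2E0
s_5 = Round(s_4, k_4) = 0x703178
s_6 = Round(s_5, k_5) = 0xD3CCF3
s_7 = Round(s_6, k_6) = 0xA452E1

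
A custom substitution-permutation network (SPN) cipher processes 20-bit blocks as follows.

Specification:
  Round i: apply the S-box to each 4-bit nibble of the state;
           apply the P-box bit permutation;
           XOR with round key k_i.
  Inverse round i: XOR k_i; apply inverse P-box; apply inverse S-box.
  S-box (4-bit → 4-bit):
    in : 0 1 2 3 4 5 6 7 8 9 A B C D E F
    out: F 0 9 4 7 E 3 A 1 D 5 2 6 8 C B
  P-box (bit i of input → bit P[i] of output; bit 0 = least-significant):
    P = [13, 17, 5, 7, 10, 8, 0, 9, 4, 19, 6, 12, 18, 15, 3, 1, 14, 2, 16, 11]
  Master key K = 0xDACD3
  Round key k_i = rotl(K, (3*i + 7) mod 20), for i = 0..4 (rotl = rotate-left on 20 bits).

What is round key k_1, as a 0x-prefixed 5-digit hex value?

0x34F6B

K = 0xDACD3
k_0 = rotl(K, (3*0+7) mod 20) = rotl(K, 7) = 0x669ED
k_1 = rotl(K, (3*1+7) mod 20) = rotl(K, 10) = 0x34F6B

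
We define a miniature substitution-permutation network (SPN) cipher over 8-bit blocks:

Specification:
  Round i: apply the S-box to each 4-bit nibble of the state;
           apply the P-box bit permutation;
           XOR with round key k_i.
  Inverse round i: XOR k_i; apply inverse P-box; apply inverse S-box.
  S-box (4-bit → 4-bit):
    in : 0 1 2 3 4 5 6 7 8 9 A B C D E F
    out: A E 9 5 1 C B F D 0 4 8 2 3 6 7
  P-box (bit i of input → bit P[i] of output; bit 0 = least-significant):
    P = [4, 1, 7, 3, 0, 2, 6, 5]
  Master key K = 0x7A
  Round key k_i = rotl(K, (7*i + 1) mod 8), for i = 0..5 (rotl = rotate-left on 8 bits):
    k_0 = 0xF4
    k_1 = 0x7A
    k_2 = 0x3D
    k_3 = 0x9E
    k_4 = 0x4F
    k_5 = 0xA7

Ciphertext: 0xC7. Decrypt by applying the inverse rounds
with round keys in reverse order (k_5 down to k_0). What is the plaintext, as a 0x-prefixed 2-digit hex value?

s_0 = ciphertext = 0xC7
s_1 = InvRound(s_0, k_5) = 0x59
s_2 = InvRound(s_1, k_4) = 0xCD
s_3 = InvRound(s_2, k_3) = 0x3D
s_4 = InvRound(s_3, k_2) = 0x99
s_5 = InvRound(s_4, k_1) = 0x8E
s_6 = InvRound(s_5, k_0) = 0x56

0x56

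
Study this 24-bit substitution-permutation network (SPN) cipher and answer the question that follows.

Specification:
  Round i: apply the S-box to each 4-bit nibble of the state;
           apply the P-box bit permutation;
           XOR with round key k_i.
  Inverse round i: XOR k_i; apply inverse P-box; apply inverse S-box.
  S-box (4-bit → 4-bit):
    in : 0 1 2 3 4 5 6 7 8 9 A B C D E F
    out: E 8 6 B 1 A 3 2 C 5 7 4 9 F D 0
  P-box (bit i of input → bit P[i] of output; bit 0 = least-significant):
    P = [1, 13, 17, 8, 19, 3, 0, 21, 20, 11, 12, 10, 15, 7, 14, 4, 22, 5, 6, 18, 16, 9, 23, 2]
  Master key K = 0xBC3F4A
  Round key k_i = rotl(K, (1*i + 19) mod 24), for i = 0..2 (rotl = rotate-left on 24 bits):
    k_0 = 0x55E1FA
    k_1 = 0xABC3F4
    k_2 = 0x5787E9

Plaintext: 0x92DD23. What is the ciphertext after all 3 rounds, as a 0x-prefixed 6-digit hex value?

0xAC0D9E

s_0 = plaintext = 0x92DD23
s_1 = Round(s_0, k_0) = 0xC41C01
s_2 = Round(s_1, k_1) = 0xDAC6E9
s_3 = Round(s_2, k_2) = 0xAC0D9E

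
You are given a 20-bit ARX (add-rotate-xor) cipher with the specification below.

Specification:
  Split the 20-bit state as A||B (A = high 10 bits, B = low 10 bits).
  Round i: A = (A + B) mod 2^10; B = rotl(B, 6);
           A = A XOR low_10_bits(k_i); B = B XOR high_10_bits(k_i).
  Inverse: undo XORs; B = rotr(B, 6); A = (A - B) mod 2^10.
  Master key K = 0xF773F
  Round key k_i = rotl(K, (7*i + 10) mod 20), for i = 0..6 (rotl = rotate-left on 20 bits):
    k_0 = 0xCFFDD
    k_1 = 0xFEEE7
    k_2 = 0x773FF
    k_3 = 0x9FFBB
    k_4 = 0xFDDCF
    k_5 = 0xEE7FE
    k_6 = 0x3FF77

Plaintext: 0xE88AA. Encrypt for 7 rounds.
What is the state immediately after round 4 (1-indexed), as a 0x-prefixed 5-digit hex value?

s_0 = plaintext = 0xE88AA
s_1 = Round(s_0, k_0) = 0xE45B5
s_2 = Round(s_1, k_1) = 0xE86A0
s_3 = Round(s_2, k_2) = 0x6F9F6
s_4 = Round(s_3, k_3) = 0x03FE0
s_5 = Round(s_4, k_4) = 0x883C9
s_6 = Round(s_5, k_5) = 0x85DC5
s_7 = Round(s_6, k_6) = 0x2ADA3

0x03FE0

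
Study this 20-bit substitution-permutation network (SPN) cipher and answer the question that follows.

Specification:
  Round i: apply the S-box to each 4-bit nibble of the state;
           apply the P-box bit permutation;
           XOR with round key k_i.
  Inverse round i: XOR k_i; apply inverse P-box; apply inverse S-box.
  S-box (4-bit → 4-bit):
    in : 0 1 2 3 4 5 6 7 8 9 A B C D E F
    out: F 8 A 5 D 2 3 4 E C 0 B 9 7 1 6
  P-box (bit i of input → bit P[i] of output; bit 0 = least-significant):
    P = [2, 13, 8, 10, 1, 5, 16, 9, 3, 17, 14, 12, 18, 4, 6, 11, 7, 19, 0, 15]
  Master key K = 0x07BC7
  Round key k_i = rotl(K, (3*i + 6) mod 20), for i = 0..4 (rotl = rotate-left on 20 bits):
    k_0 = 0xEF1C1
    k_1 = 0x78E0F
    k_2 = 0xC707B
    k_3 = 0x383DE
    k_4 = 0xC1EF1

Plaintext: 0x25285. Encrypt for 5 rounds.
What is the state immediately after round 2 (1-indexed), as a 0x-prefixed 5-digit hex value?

s_0 = plaintext = 0x25285
s_1 = Round(s_0, k_0) = 0x543F1
s_2 = Round(s_1, k_1) = 0xAC267
s_3 = Round(s_2, k_2) = 0xA6959
s_4 = Round(s_3, k_3) = 0x7D6EE
s_5 = Round(s_4, k_4) = 0xA1EAE

0xAC267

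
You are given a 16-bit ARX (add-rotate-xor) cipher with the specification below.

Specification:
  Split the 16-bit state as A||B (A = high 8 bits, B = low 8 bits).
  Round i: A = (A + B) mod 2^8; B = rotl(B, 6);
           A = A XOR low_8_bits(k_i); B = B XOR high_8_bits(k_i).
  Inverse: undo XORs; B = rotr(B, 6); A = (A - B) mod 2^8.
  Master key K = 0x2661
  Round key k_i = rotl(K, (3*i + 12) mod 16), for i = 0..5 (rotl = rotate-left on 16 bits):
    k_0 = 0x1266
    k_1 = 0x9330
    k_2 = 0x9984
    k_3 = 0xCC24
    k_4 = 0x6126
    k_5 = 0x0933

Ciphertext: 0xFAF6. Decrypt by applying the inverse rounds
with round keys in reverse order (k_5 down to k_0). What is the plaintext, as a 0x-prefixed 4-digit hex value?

0x66A1

s_0 = ciphertext = 0xFAF6
s_1 = InvRound(s_0, k_5) = 0xCAFF
s_2 = InvRound(s_1, k_4) = 0x727A
s_3 = InvRound(s_2, k_3) = 0x7CDA
s_4 = InvRound(s_3, k_2) = 0xEB0D
s_5 = InvRound(s_4, k_1) = 0x617A
s_6 = InvRound(s_5, k_0) = 0x66A1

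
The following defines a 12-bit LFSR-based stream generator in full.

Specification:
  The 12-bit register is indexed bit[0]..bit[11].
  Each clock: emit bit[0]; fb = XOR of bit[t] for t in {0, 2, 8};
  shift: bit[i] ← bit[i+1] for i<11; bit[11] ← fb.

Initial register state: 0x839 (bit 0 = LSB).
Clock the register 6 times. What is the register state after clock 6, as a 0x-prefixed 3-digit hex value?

reg_0 = 0x839
clock 1: out=1, reg = 0xC1C
clock 2: out=0, reg = 0xE0E
clock 3: out=0, reg = 0xF07
clock 4: out=1, reg = 0xF83
clock 5: out=1, reg = 0x7C1
clock 6: out=1, reg = 0x3E0

0x3E0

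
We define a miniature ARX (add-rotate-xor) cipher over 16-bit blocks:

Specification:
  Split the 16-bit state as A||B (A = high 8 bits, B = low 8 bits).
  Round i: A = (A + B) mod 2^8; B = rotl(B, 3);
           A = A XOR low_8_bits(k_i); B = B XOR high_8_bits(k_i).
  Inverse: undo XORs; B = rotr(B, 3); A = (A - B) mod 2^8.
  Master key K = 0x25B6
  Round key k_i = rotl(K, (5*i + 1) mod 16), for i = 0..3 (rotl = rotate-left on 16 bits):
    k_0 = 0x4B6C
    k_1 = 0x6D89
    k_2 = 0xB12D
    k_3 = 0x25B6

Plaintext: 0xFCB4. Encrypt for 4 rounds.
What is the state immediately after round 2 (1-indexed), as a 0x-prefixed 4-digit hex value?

s_0 = plaintext = 0xFCB4
s_1 = Round(s_0, k_0) = 0xDCEE
s_2 = Round(s_1, k_1) = 0x431A
s_3 = Round(s_2, k_2) = 0x7061
s_4 = Round(s_3, k_3) = 0x672E

0x431A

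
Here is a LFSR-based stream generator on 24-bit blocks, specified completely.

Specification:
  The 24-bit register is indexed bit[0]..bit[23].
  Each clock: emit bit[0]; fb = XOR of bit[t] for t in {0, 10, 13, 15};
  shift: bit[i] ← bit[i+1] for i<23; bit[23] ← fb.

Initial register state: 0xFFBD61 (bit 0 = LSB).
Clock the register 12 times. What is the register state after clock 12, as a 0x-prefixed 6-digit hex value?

reg_0 = 0xFFBD61
clock 1: out=1, reg = 0x7FDEB0
clock 2: out=0, reg = 0x3FEF58
clock 3: out=0, reg = 0x9FF7AC
clock 4: out=0, reg = 0xCFFBD6
clock 5: out=0, reg = 0x67FDEB
clock 6: out=1, reg = 0x33FEF5
clock 7: out=1, reg = 0x19FF7A
clock 8: out=0, reg = 0x8CFFBD
clock 9: out=1, reg = 0x467FDE
clock 10: out=0, reg = 0x233FEF
clock 11: out=1, reg = 0x919FF7
clock 12: out=1, reg = 0xC8CFFB

0xC8CFFB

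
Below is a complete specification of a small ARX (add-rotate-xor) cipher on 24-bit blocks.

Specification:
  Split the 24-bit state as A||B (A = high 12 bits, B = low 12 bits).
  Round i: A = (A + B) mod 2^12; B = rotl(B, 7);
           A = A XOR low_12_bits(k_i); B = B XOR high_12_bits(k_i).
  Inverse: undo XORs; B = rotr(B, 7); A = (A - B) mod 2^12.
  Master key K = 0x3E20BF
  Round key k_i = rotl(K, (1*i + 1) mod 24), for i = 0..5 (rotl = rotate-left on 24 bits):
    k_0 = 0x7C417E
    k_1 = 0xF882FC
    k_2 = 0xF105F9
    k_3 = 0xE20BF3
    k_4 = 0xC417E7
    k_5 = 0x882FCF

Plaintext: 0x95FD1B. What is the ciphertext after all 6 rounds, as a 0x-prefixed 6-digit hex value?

s_0 = plaintext = 0x95FD1B
s_1 = Round(s_0, k_0) = 0x704A2C
s_2 = Round(s_1, k_1) = 0x3CC9D9
s_3 = Round(s_2, k_2) = 0x85C3DE
s_4 = Round(s_3, k_3) = 0x7C913E
s_5 = Round(s_4, k_4) = 0xEE0348
s_6 = Round(s_5, k_5) = 0xDE7C98

0xDE7C98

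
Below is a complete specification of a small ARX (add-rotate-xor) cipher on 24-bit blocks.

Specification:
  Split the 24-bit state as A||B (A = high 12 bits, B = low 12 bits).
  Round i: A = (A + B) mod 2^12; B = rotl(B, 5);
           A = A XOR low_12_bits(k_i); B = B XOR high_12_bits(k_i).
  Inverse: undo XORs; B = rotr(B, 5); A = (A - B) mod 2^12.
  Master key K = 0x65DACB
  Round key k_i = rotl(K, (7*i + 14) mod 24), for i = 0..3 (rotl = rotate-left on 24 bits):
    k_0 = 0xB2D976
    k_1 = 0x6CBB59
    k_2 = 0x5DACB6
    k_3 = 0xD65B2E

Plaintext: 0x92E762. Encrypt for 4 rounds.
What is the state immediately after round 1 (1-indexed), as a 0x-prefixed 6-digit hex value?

0x9E6763

s_0 = plaintext = 0x92E762
s_1 = Round(s_0, k_0) = 0x9E6763
s_2 = Round(s_1, k_1) = 0xA10AA5
s_3 = Round(s_2, k_2) = 0x80316F
s_4 = Round(s_3, k_3) = 0x25C087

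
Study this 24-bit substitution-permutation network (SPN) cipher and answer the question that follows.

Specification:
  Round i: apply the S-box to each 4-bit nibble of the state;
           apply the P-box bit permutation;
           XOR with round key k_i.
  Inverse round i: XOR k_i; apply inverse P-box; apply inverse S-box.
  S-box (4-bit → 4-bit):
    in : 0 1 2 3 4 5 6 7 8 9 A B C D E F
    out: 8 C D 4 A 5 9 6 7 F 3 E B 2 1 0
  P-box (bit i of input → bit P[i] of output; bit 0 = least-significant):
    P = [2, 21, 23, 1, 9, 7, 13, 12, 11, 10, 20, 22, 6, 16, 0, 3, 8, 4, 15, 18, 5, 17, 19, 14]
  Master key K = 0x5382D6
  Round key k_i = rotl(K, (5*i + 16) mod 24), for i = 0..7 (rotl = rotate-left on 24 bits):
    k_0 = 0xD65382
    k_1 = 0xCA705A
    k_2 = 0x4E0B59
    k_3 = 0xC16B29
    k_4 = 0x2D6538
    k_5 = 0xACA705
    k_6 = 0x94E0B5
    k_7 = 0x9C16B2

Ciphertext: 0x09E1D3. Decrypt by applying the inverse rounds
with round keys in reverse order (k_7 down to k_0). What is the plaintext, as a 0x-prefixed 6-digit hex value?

0x51FCEA

s_0 = ciphertext = 0x09E1D3
s_1 = InvRound(s_0, k_7) = 0x628723
s_2 = InvRound(s_1, k_6) = 0x4CFB89
s_3 = InvRound(s_2, k_5) = 0x0F0C48
s_4 = InvRound(s_3, k_4) = 0xCAEE3D
s_5 = InvRound(s_4, k_3) = 0x78DDFE
s_6 = InvRound(s_5, k_2) = 0xC137CC
s_7 = InvRound(s_6, k_1) = 0xBADDA6
s_8 = InvRound(s_7, k_0) = 0x51FCEA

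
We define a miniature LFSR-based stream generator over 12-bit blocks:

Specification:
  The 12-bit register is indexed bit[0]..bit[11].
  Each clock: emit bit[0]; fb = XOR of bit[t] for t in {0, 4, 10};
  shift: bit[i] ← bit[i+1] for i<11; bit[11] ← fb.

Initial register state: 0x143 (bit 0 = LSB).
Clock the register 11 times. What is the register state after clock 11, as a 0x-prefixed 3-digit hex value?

0x176

reg_0 = 0x143
clock 1: out=1, reg = 0x8A1
clock 2: out=1, reg = 0xC50
clock 3: out=0, reg = 0x628
clock 4: out=0, reg = 0xB14
clock 5: out=0, reg = 0xD8A
clock 6: out=0, reg = 0xEC5
clock 7: out=1, reg = 0x762
clock 8: out=0, reg = 0xBB1
clock 9: out=1, reg = 0x5D8
clock 10: out=0, reg = 0x2EC
clock 11: out=0, reg = 0x176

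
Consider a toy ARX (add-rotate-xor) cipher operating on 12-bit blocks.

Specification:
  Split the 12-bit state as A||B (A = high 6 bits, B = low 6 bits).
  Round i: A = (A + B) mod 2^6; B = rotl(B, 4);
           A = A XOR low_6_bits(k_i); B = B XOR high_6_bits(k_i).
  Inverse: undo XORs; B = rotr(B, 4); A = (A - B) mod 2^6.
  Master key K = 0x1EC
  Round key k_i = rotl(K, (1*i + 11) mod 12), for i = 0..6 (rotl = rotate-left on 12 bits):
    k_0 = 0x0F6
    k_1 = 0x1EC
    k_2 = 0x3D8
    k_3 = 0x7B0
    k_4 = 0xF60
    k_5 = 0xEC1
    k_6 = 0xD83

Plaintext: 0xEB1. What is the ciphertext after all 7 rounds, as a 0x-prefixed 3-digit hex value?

0xBD1

s_0 = plaintext = 0xEB1
s_1 = Round(s_0, k_0) = 0x75F
s_2 = Round(s_1, k_1) = 0x430
s_3 = Round(s_2, k_2) = 0x603
s_4 = Round(s_3, k_3) = 0xAEE
s_5 = Round(s_4, k_4) = 0xE56
s_6 = Round(s_5, k_5) = 0x39E
s_7 = Round(s_6, k_6) = 0xBD1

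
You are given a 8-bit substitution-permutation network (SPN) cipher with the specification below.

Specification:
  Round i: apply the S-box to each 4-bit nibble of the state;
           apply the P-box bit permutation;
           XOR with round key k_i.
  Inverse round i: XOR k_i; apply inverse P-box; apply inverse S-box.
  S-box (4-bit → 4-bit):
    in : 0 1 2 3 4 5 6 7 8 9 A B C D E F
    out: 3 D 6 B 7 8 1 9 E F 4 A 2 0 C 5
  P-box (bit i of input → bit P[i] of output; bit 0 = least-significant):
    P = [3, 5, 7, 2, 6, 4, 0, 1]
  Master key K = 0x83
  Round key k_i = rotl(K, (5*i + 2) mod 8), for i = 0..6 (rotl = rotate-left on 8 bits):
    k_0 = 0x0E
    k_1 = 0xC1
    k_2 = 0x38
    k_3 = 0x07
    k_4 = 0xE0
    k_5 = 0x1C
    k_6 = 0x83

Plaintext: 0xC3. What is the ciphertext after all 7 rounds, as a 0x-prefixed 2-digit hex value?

0x29

s_0 = plaintext = 0xC3
s_1 = Round(s_0, k_0) = 0x32
s_2 = Round(s_1, k_1) = 0x33
s_3 = Round(s_2, k_2) = 0x46
s_4 = Round(s_3, k_3) = 0x5E
s_5 = Round(s_4, k_4) = 0x66
s_6 = Round(s_5, k_5) = 0x54
s_7 = Round(s_6, k_6) = 0x29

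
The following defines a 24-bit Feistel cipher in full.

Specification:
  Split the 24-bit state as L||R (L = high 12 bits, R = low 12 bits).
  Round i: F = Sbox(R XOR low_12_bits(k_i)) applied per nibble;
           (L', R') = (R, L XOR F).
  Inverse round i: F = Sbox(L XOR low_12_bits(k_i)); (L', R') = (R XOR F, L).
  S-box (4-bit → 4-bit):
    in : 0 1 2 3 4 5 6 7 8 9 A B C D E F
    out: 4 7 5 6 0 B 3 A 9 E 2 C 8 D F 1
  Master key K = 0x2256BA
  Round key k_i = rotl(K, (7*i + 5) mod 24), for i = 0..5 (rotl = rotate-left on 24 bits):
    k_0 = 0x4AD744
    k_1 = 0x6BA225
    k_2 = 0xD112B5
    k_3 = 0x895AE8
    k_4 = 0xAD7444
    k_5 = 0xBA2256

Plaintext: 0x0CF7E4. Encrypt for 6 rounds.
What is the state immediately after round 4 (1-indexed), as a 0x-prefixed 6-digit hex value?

s_0 = plaintext = 0x0CF7E4
s_1 = Round(s_0, k_0) = 0x7E44EB
s_2 = Round(s_1, k_1) = 0x4EB46B
s_3 = Round(s_2, k_2) = 0x46B734
s_4 = Round(s_3, k_3) = 0x7349B3
s_5 = Round(s_4, k_4) = 0x9B3A2E
s_6 = Round(s_5, k_5) = 0xA2E01A

0x7349B3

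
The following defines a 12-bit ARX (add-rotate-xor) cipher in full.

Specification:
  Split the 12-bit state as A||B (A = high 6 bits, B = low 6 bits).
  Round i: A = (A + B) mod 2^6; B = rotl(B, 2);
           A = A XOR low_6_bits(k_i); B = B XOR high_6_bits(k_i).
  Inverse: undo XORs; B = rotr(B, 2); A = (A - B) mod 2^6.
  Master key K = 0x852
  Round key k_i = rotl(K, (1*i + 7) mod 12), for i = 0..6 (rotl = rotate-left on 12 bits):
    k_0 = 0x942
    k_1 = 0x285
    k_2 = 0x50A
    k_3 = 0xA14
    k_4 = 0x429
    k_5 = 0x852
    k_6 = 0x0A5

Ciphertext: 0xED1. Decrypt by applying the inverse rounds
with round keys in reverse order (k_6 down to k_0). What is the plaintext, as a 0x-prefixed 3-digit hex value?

s_0 = ciphertext = 0xED1
s_1 = InvRound(s_0, k_6) = 0xAB4
s_2 = InvRound(s_1, k_5) = 0x8D5
s_3 = InvRound(s_2, k_4) = 0xE51
s_4 = InvRound(s_3, k_3) = 0x3DE
s_5 = InvRound(s_4, k_2) = 0x8E2
s_6 = InvRound(s_5, k_1) = 0x70A
s_7 = InvRound(s_6, k_0) = 0x8FB

0x8FB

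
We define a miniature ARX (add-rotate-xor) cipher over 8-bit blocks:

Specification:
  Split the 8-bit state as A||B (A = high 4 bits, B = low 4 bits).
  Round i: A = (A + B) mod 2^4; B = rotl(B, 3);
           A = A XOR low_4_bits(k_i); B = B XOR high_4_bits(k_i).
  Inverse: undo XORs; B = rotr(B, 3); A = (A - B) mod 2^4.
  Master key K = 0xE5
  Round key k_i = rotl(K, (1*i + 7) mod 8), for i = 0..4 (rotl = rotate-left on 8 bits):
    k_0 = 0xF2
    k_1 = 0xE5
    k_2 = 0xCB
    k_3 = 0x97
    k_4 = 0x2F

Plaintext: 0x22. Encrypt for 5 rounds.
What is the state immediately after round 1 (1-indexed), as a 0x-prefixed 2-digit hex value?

0x6E

s_0 = plaintext = 0x22
s_1 = Round(s_0, k_0) = 0x6E
s_2 = Round(s_1, k_1) = 0x19
s_3 = Round(s_2, k_2) = 0x10
s_4 = Round(s_3, k_3) = 0x69
s_5 = Round(s_4, k_4) = 0x0E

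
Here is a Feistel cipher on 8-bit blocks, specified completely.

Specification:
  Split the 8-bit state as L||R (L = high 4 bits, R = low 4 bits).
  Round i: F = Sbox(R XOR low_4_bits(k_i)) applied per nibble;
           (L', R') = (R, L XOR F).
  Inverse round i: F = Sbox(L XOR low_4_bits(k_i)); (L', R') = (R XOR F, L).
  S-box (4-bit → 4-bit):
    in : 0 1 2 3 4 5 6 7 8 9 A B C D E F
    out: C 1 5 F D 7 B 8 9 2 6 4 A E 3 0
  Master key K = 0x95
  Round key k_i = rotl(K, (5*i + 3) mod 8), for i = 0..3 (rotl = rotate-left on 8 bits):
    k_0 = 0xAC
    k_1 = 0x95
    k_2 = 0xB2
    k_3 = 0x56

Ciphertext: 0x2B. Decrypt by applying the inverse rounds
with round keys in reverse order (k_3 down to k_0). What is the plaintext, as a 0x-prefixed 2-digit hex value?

s_0 = ciphertext = 0x2B
s_1 = InvRound(s_0, k_3) = 0x62
s_2 = InvRound(s_1, k_2) = 0xF6
s_3 = InvRound(s_2, k_1) = 0x0F
s_4 = InvRound(s_3, k_0) = 0x50

0x50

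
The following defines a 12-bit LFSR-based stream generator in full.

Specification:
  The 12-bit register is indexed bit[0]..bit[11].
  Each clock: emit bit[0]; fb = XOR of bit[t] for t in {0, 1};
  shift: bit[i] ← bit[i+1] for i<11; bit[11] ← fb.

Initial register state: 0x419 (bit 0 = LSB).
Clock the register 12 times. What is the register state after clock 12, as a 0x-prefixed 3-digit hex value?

reg_0 = 0x419
clock 1: out=1, reg = 0xA0C
clock 2: out=0, reg = 0x506
clock 3: out=0, reg = 0xA83
clock 4: out=1, reg = 0x541
clock 5: out=1, reg = 0xAA0
clock 6: out=0, reg = 0x550
clock 7: out=0, reg = 0x2A8
clock 8: out=0, reg = 0x154
clock 9: out=0, reg = 0x0AA
clock 10: out=0, reg = 0x855
clock 11: out=1, reg = 0xC2A
clock 12: out=0, reg = 0xE15

0xE15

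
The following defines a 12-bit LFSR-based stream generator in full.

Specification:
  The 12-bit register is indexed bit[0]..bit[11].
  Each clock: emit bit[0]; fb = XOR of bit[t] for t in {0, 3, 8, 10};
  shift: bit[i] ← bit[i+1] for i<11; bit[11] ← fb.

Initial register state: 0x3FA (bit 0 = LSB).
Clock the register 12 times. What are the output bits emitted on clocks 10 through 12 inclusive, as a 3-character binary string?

100

reg_0 = 0x3FA
clock 1: out=0, reg = 0x1FD
clock 2: out=1, reg = 0x8FE
clock 3: out=0, reg = 0xC7F
clock 4: out=1, reg = 0xE3F
clock 5: out=1, reg = 0xF1F
clock 6: out=1, reg = 0x78F
clock 7: out=1, reg = 0x3C7
clock 8: out=1, reg = 0x1E3
clock 9: out=1, reg = 0x0F1
clock 10: out=1, reg = 0x878
clock 11: out=0, reg = 0xC3C
clock 12: out=0, reg = 0x61E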